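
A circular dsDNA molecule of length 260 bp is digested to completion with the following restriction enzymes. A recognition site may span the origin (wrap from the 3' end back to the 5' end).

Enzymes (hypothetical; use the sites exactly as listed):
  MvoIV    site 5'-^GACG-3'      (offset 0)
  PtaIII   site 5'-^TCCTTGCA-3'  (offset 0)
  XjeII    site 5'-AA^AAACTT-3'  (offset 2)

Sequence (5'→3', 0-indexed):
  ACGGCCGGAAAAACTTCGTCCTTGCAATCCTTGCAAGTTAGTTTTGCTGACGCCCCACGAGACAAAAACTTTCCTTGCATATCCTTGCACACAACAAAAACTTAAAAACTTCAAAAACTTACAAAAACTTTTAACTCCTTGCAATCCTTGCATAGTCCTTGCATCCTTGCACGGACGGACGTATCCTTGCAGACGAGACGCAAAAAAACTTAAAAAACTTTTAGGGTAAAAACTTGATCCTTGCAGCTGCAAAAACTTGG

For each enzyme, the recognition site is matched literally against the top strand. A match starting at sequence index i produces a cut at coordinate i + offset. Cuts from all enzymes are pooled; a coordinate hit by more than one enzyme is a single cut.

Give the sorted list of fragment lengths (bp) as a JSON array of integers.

Per-enzyme occurrences:
  MvoIV (GACG, off=0): starts [48, 173, 177, 191, 196, 259] → cuts [48, 173, 177, 191, 196, 259]
  PtaIII (TCCTTGCA, off=0): starts [18, 27, 71, 81, 135, 144, 155, 163, 183, 237] → cuts [18, 27, 71, 81, 135, 144, 155, 163, 183, 237]
  XjeII (AAAAACTT, off=2): starts [8, 63, 95, 103, 112, 122, 203, 212, 227, 250] → cuts [10, 65, 97, 105, 114, 124, 205, 214, 229, 252]

Pooled cuts: [10, 18, 27, 48, 65, 71, 81, 97, 105, 114, 124, 135, 144, 155, 163, 173, 177, 183, 191, 196, 205, 214, 229, 237, 252, 259]

Fragments:
  10→18: 8 bp
  18→27: 9 bp
  27→48: 21 bp
  48→65: 17 bp
  65→71: 6 bp
  71→81: 10 bp
  81→97: 16 bp
  97→105: 8 bp
  105→114: 9 bp
  114→124: 10 bp
  124→135: 11 bp
  135→144: 9 bp
  144→155: 11 bp
  155→163: 8 bp
  163→173: 10 bp
  173→177: 4 bp
  177→183: 6 bp
  183→191: 8 bp
  191→196: 5 bp
  196→205: 9 bp
  205→214: 9 bp
  214→229: 15 bp
  229→237: 8 bp
  237→252: 15 bp
  252→259: 7 bp
  259→10 (wrap): 260-259+10 = 11 bp

[4,5,6,6,7,8,8,8,8,8,9,9,9,9,9,10,10,10,11,11,11,15,15,16,17,21]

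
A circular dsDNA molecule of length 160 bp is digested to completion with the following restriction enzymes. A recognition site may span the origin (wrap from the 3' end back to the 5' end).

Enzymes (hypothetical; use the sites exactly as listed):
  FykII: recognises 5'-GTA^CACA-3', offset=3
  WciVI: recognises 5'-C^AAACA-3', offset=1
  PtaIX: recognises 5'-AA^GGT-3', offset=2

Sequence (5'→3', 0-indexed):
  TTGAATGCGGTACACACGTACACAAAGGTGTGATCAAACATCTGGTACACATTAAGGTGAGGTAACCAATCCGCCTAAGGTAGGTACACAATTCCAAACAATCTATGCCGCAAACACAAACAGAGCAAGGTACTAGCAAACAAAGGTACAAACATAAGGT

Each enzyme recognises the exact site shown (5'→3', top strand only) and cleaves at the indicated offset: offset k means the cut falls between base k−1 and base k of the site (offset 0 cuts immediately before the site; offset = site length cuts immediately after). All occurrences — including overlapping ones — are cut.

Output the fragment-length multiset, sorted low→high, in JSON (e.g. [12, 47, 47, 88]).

[5,6,6,7,8,8,8,8,9,9,9,11,12,15,16,23]

Per-enzyme occurrences:
  FykII GTACACA/3: at [9, 17, 44, 83] ⇒ [12, 20, 47, 86]
  WciVI CAAACA/1: at [34, 94, 110, 116, 136, 148] ⇒ [35, 95, 111, 117, 137, 149]
  PtaIX AAGGT/2: at [24, 53, 76, 126, 142, 155] ⇒ [26, 55, 78, 128, 144, 157]

All cut coordinates (distinct, sorted): [12, 20, 26, 35, 47, 55, 78, 86, 95, 111, 117, 128, 137, 144, 149, 157]

Fragments:
  12→20: 8 bp
  20→26: 6 bp
  26→35: 9 bp
  35→47: 12 bp
  47→55: 8 bp
  55→78: 23 bp
  78→86: 8 bp
  86→95: 9 bp
  95→111: 16 bp
  111→117: 6 bp
  117→128: 11 bp
  128→137: 9 bp
  137→144: 7 bp
  144→149: 5 bp
  149→157: 8 bp
  157→12 (wrap): 160-157+12 = 15 bp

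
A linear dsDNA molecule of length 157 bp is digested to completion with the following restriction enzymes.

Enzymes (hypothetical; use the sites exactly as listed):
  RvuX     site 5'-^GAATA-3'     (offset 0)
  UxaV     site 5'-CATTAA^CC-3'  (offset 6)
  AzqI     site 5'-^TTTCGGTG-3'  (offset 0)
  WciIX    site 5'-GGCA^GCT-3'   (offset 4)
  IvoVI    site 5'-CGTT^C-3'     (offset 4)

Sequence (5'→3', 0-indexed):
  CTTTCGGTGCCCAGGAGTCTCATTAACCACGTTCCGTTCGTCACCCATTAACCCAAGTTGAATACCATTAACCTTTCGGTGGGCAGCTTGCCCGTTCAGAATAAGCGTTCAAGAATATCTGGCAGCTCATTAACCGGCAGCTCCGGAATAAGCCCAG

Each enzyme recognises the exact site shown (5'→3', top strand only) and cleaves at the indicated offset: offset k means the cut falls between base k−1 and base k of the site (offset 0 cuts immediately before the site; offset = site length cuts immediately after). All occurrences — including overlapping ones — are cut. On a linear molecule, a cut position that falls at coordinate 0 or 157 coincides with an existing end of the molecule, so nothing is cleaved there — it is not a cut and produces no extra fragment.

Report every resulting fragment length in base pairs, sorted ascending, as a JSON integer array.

Per-enzyme occurrences:
  RvuX (GAATA, off=0): starts [59, 98, 112, 145] → cuts [59, 98, 112, 145]
  UxaV (CATTAACC, off=6): starts [20, 45, 65, 127] → cuts [26, 51, 71, 133]
  AzqI (TTTCGGTG, off=0): starts [1, 73] → cuts [1, 73]
  WciIX (GGCAGCT, off=4): starts [81, 120, 135] → cuts [85, 124, 139]
  IvoVI (CGTTC, off=4): starts [29, 34, 92, 105] → cuts [33, 38, 96, 109]

Pooled cuts: [1, 26, 33, 38, 51, 59, 71, 73, 85, 96, 98, 109, 112, 124, 133, 139, 145]

Fragment lengths:
  [0,1): 1 bp
  [1,26): 25 bp
  [26,33): 7 bp
  [33,38): 5 bp
  [38,51): 13 bp
  [51,59): 8 bp
  [59,71): 12 bp
  [71,73): 2 bp
  [73,85): 12 bp
  [85,96): 11 bp
  [96,98): 2 bp
  [98,109): 11 bp
  [109,112): 3 bp
  [112,124): 12 bp
  [124,133): 9 bp
  [133,139): 6 bp
  [139,145): 6 bp
  [145,157): 12 bp

[1,2,2,3,5,6,6,7,8,9,11,11,12,12,12,12,13,25]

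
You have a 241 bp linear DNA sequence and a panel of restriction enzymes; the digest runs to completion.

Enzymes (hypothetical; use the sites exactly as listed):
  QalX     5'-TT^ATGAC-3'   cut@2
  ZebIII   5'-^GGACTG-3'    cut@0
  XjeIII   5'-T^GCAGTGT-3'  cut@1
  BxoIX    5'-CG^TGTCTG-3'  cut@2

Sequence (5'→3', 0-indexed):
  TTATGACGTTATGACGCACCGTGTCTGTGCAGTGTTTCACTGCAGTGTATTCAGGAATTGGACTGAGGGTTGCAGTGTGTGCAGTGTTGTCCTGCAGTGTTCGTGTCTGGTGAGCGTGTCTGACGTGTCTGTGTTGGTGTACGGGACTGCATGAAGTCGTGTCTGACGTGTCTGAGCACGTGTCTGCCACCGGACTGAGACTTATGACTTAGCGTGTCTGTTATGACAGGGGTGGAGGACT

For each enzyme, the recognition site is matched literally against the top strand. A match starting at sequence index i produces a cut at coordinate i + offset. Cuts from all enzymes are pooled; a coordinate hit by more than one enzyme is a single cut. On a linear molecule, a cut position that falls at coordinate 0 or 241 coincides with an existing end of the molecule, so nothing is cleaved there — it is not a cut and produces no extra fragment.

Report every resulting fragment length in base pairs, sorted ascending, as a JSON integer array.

[2,7,8,8,9,9,9,10,11,11,11,12,12,12,13,13,13,16,18,18,19]

Per-enzyme occurrences:
  QalX (TTATGAC, off=2): starts [0, 8, 201, 220] → cuts [2, 10, 203, 222]
  ZebIII (GGACTG, off=0): starts [59, 143, 191] → cuts [59, 143, 191]
  XjeIII (TGCAGTGT, off=1): starts [27, 40, 70, 79, 92] → cuts [28, 41, 71, 80, 93]
  BxoIX (CGTGTCTG, off=2): starts [19, 101, 114, 123, 157, 166, 178, 212] → cuts [21, 103, 116, 125, 159, 168, 180, 214]

Pooled cuts: [2, 10, 21, 28, 41, 59, 71, 80, 93, 103, 116, 125, 143, 159, 168, 180, 191, 203, 214, 222]

Fragment lengths:
  [0,2): 2 bp
  [2,10): 8 bp
  [10,21): 11 bp
  [21,28): 7 bp
  [28,41): 13 bp
  [41,59): 18 bp
  [59,71): 12 bp
  [71,80): 9 bp
  [80,93): 13 bp
  [93,103): 10 bp
  [103,116): 13 bp
  [116,125): 9 bp
  [125,143): 18 bp
  [143,159): 16 bp
  [159,168): 9 bp
  [168,180): 12 bp
  [180,191): 11 bp
  [191,203): 12 bp
  [203,214): 11 bp
  [214,222): 8 bp
  [222,241): 19 bp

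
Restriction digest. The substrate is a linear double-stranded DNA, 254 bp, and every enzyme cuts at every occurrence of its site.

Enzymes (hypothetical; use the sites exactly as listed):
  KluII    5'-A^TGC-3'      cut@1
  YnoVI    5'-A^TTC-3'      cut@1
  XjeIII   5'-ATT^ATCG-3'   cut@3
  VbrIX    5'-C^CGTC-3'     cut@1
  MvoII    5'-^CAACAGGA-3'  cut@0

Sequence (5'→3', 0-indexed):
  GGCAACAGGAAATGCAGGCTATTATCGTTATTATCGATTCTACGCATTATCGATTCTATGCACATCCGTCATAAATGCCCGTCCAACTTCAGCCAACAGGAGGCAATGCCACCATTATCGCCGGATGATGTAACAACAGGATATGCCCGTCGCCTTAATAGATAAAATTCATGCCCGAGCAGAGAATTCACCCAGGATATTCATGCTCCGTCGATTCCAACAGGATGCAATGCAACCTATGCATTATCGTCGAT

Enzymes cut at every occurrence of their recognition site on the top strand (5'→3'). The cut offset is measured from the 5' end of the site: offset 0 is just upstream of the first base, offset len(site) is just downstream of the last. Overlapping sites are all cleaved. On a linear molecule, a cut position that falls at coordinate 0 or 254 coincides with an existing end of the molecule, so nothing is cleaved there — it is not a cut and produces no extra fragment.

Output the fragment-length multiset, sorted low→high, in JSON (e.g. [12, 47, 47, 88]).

[2,3,4,4,4,4,5,5,5,5,5,6,6,8,8,9,9,9,9,10,10,10,11,11,13,13,14,15,17,20]

Per-enzyme occurrences:
  KluII (ATGC, off=1): starts [11, 57, 74, 105, 142, 170, 202, 224, 229, 238] → cuts [12, 58, 75, 106, 143, 171, 203, 225, 230, 239]
  YnoVI (ATTC, off=1): starts [36, 52, 166, 185, 198, 213] → cuts [37, 53, 167, 186, 199, 214]
  XjeIII (ATTATCG, off=3): starts [20, 29, 45, 113, 242] → cuts [23, 32, 48, 116, 245]
  VbrIX (CCGTC, off=1): starts [65, 78, 146, 207] → cuts [66, 79, 147, 208]
  MvoII (CAACAGGA, off=0): starts [2, 93, 133, 217] → cuts [2, 93, 133, 217]

All cut coordinates (distinct, sorted): [2, 12, 23, 32, 37, 48, 53, 58, 66, 75, 79, 93, 106, 116, 133, 143, 147, 167, 171, 186, 199, 203, 208, 214, 217, 225, 230, 239, 245]

Fragments:
  [0,2): 2 bp
  [2,12): 10 bp
  [12,23): 11 bp
  [23,32): 9 bp
  [32,37): 5 bp
  [37,48): 11 bp
  [48,53): 5 bp
  [53,58): 5 bp
  [58,66): 8 bp
  [66,75): 9 bp
  [75,79): 4 bp
  [79,93): 14 bp
  [93,106): 13 bp
  [106,116): 10 bp
  [116,133): 17 bp
  [133,143): 10 bp
  [143,147): 4 bp
  [147,167): 20 bp
  [167,171): 4 bp
  [171,186): 15 bp
  [186,199): 13 bp
  [199,203): 4 bp
  [203,208): 5 bp
  [208,214): 6 bp
  [214,217): 3 bp
  [217,225): 8 bp
  [225,230): 5 bp
  [230,239): 9 bp
  [239,245): 6 bp
  [245,254): 9 bp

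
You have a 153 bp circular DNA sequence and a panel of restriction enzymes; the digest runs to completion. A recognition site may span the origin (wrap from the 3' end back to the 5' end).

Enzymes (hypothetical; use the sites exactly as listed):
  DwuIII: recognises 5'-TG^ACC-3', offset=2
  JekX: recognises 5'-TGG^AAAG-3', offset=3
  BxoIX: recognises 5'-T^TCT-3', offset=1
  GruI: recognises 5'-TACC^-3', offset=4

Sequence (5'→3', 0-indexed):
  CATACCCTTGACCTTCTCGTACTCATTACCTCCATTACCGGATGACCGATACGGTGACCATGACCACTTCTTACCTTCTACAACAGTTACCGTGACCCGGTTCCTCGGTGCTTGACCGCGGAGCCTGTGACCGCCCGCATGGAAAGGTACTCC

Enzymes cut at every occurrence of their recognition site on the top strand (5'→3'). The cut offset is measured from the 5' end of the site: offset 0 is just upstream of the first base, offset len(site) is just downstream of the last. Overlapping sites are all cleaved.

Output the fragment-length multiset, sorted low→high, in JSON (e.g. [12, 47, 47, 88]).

Site scan:
  DwuIII TGACC/2: at [8, 42, 54, 60, 92, 112, 127] ⇒ [10, 44, 56, 62, 94, 114, 129]
  JekX TGGAAAG/3: at [139] ⇒ [142]
  BxoIX TTCT/1: at [13, 67, 75] ⇒ [14, 68, 76]
  GruI TACC/4: at [2, 26, 35, 71, 87] ⇒ [6, 30, 39, 75, 91]

All cut coordinates (distinct, sorted): [6, 10, 14, 30, 39, 44, 56, 62, 68, 75, 76, 91, 94, 114, 129, 142]

Fragments:
  6→10: 4 bp
  10→14: 4 bp
  14→30: 16 bp
  30→39: 9 bp
  39→44: 5 bp
  44→56: 12 bp
  56→62: 6 bp
  62→68: 6 bp
  68→75: 7 bp
  75→76: 1 bp
  76→91: 15 bp
  91→94: 3 bp
  94→114: 20 bp
  114→129: 15 bp
  129→142: 13 bp
  142→6 (wrap): 153-142+6 = 17 bp

[1,3,4,4,5,6,6,7,9,12,13,15,15,16,17,20]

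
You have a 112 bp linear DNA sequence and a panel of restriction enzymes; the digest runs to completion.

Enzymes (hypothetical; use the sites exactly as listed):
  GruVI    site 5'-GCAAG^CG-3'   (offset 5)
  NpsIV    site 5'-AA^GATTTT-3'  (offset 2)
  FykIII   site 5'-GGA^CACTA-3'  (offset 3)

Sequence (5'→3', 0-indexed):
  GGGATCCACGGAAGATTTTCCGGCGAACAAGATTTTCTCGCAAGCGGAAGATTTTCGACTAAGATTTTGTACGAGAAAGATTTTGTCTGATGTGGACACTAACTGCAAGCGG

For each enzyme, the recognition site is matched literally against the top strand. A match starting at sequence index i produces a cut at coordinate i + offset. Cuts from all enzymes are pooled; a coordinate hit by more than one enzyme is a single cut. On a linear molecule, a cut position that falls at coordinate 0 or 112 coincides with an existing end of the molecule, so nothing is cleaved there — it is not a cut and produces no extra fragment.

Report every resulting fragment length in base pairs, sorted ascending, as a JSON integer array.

Site scan:
  GruVI GCAAGCG/5: at [39, 104] ⇒ [44, 109]
  NpsIV AAGATTTT/2: at [11, 28, 47, 60, 76] ⇒ [13, 30, 49, 62, 78]
  FykIII GGACACTA/3: at [93] ⇒ [96]

Pooled cuts: [13, 30, 44, 49, 62, 78, 96, 109]

Fragments:
  [0,13): 13 bp
  [13,30): 17 bp
  [30,44): 14 bp
  [44,49): 5 bp
  [49,62): 13 bp
  [62,78): 16 bp
  [78,96): 18 bp
  [96,109): 13 bp
  [109,112): 3 bp

[3,5,13,13,13,14,16,17,18]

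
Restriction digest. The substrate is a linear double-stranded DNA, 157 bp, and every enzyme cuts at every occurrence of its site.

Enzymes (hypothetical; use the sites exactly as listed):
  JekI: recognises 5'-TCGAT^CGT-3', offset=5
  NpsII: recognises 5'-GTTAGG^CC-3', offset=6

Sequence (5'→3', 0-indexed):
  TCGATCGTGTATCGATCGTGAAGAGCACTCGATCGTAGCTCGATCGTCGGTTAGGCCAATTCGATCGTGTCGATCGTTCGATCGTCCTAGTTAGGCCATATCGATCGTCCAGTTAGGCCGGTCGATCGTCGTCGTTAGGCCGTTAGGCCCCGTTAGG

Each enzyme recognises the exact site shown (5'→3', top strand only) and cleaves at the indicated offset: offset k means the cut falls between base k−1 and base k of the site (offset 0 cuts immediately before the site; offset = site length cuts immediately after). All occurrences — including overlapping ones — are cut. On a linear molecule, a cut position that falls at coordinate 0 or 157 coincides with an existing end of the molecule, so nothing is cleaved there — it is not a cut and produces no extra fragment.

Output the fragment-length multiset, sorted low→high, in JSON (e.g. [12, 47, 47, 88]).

[5,8,8,9,9,10,10,10,11,11,11,12,13,13,17]

Scan for sites:
  JekI TCGATCGT/5: at [0, 11, 28, 39, 60, 69, 77, 100, 121] ⇒ [5, 16, 33, 44, 65, 74, 82, 105, 126]
  NpsII GTTAGGCC/6: at [49, 89, 111, 133, 141] ⇒ [55, 95, 117, 139, 147]

All cut coordinates (distinct, sorted): [5, 16, 33, 44, 55, 65, 74, 82, 95, 105, 117, 126, 139, 147]

Fragment lengths:
  [0,5): 5 bp
  [5,16): 11 bp
  [16,33): 17 bp
  [33,44): 11 bp
  [44,55): 11 bp
  [55,65): 10 bp
  [65,74): 9 bp
  [74,82): 8 bp
  [82,95): 13 bp
  [95,105): 10 bp
  [105,117): 12 bp
  [117,126): 9 bp
  [126,139): 13 bp
  [139,147): 8 bp
  [147,157): 10 bp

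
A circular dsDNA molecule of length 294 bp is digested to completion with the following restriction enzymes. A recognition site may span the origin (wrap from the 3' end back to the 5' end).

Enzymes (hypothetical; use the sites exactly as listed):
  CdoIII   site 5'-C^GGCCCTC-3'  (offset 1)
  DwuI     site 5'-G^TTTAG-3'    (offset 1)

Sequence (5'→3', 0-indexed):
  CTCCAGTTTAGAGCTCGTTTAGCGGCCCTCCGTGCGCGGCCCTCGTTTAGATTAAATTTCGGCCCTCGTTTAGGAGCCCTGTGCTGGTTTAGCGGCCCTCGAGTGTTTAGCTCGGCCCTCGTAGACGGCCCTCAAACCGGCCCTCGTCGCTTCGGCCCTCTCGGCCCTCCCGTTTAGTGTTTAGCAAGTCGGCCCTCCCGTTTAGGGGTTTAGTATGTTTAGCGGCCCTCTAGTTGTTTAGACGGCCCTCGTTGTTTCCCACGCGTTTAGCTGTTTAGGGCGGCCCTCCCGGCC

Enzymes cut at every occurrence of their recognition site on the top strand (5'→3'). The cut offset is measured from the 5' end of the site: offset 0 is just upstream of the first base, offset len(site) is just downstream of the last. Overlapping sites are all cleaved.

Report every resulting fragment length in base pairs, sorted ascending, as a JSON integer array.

[6,6,6,7,7,8,8,8,8,8,8,9,9,9,10,10,10,11,11,12,12,13,13,14,15,15,19,22]

Scan for sites:
  CdoIII (CGGCCCTC, off=1): starts [22, 36, 59, 92, 112, 125, 137, 152, 161, 189, 222, 242, 280, 289] → cuts [23, 37, 60, 93, 113, 126, 138, 153, 162, 190, 223, 243, 281, 290]
  DwuI (GTTTAG, off=1): starts [5, 16, 44, 67, 86, 104, 171, 178, 199, 207, 216, 235, 264, 272] → cuts [6, 17, 45, 68, 87, 105, 172, 179, 200, 208, 217, 236, 265, 273]

Pooled cuts: [6, 17, 23, 37, 45, 60, 68, 87, 93, 105, 113, 126, 138, 153, 162, 172, 179, 190, 200, 208, 217, 223, 236, 243, 265, 273, 281, 290]

Fragments:
  6→17: 11 bp
  17→23: 6 bp
  23→37: 14 bp
  37→45: 8 bp
  45→60: 15 bp
  60→68: 8 bp
  68→87: 19 bp
  87→93: 6 bp
  93→105: 12 bp
  105→113: 8 bp
  113→126: 13 bp
  126→138: 12 bp
  138→153: 15 bp
  153→162: 9 bp
  162→172: 10 bp
  172→179: 7 bp
  179→190: 11 bp
  190→200: 10 bp
  200→208: 8 bp
  208→217: 9 bp
  217→223: 6 bp
  223→236: 13 bp
  236→243: 7 bp
  243→265: 22 bp
  265→273: 8 bp
  273→281: 8 bp
  281→290: 9 bp
  290→6 (wrap): 294-290+6 = 10 bp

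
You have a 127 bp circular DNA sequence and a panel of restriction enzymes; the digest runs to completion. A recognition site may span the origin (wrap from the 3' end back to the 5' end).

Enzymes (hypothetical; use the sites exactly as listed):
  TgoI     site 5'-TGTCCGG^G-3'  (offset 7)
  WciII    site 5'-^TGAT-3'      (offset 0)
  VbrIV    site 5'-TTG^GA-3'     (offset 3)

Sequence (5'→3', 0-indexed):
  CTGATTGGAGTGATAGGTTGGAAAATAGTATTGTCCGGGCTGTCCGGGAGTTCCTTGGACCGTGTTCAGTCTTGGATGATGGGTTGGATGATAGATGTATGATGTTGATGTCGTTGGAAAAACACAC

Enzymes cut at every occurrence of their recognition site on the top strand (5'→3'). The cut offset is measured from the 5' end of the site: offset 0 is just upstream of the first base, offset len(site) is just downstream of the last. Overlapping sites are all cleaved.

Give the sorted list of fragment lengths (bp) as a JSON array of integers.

[2,2,3,6,6,9,10,10,10,11,11,12,17,18]

Per-enzyme occurrences:
  TgoI (TGTCCGGG, off=7): starts [31, 40] → cuts [38, 47]
  WciII (TGAT, off=0): starts [1, 10, 76, 88, 99, 105] → cuts [1, 10, 76, 88, 99, 105]
  VbrIV (TTGGA, off=3): starts [4, 17, 54, 71, 83, 113] → cuts [7, 20, 57, 74, 86, 116]

Pooled cuts: [1, 7, 10, 20, 38, 47, 57, 74, 76, 86, 88, 99, 105, 116]

Fragment lengths:
  1→7: 6 bp
  7→10: 3 bp
  10→20: 10 bp
  20→38: 18 bp
  38→47: 9 bp
  47→57: 10 bp
  57→74: 17 bp
  74→76: 2 bp
  76→86: 10 bp
  86→88: 2 bp
  88→99: 11 bp
  99→105: 6 bp
  105→116: 11 bp
  116→1 (wrap): 127-116+1 = 12 bp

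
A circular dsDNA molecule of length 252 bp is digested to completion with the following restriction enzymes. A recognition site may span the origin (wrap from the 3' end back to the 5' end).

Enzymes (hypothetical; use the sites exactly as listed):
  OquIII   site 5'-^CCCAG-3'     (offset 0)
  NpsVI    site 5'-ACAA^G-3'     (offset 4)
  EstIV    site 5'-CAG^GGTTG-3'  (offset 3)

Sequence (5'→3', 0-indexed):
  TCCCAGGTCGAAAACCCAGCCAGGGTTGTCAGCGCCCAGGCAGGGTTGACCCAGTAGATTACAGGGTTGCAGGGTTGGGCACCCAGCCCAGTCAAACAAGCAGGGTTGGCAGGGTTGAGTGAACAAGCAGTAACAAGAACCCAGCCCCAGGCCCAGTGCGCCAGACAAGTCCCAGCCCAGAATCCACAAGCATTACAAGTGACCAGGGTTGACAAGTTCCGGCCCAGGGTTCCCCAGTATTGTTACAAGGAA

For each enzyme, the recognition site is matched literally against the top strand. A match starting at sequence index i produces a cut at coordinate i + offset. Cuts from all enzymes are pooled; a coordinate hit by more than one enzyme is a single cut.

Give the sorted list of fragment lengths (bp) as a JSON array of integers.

[2,3,4,5,5,5,6,6,6,7,8,8,9,9,9,9,9,9,10,10,11,13,13,14,14,15,16,17]

Scan for sites:
  OquIII (CCCAG, off=0): starts [1, 14, 34, 49, 81, 86, 139, 145, 151, 170, 175, 222, 232] → cuts [1, 14, 34, 49, 81, 86, 139, 145, 151, 170, 175, 222, 232]
  NpsVI (ACAAG, off=4): starts [95, 122, 132, 164, 185, 194, 211, 244] → cuts [99, 126, 136, 168, 189, 198, 215, 248]
  EstIV (CAGGGTTG, off=3): starts [20, 40, 61, 69, 100, 109, 203] → cuts [23, 43, 64, 72, 103, 112, 206]

Pooled cuts: [1, 14, 23, 34, 43, 49, 64, 72, 81, 86, 99, 103, 112, 126, 136, 139, 145, 151, 168, 170, 175, 189, 198, 206, 215, 222, 232, 248]

Fragment lengths:
  1→14: 13 bp
  14→23: 9 bp
  23→34: 11 bp
  34→43: 9 bp
  43→49: 6 bp
  49→64: 15 bp
  64→72: 8 bp
  72→81: 9 bp
  81→86: 5 bp
  86→99: 13 bp
  99→103: 4 bp
  103→112: 9 bp
  112→126: 14 bp
  126→136: 10 bp
  136→139: 3 bp
  139→145: 6 bp
  145→151: 6 bp
  151→168: 17 bp
  168→170: 2 bp
  170→175: 5 bp
  175→189: 14 bp
  189→198: 9 bp
  198→206: 8 bp
  206→215: 9 bp
  215→222: 7 bp
  222→232: 10 bp
  232→248: 16 bp
  248→1 (wrap): 252-248+1 = 5 bp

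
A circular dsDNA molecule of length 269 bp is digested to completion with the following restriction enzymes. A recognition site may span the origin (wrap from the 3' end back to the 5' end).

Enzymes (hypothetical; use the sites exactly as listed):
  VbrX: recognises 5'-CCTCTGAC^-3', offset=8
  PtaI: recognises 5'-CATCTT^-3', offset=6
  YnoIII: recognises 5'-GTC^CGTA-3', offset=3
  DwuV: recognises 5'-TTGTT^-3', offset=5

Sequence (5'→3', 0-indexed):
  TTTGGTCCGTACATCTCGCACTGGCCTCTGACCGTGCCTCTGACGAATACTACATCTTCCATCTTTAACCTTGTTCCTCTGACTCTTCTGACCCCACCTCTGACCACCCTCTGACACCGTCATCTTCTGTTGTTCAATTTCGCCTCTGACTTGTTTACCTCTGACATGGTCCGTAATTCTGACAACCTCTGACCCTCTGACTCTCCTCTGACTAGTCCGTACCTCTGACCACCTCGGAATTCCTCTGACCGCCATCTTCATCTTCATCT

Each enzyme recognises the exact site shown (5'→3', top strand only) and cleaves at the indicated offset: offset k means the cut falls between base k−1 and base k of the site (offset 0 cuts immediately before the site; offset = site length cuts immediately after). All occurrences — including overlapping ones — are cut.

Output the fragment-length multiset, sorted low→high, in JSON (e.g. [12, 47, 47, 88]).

Scan for sites:
  VbrX CCTCTGAC/8: at [24, 36, 75, 96, 107, 142, 157, 185, 193, 204, 221, 241] ⇒ [32, 44, 83, 104, 115, 150, 165, 193, 201, 212, 229, 249]
  PtaI CATCTT/6: at [52, 59, 120, 252, 258, 264] ⇒ [1, 58, 65, 126, 258, 264]
  YnoIII GTCCGTA/3: at [4, 168, 214] ⇒ [7, 171, 217]
  DwuV TTGTT/5: at [70, 129, 150] ⇒ [75, 134, 155]

All cut coordinates (distinct, sorted): [1, 7, 32, 44, 58, 65, 75, 83, 104, 115, 126, 134, 150, 155, 165, 171, 193, 201, 212, 217, 229, 249, 258, 264]

Fragments:
  1→7: 6 bp
  7→32: 25 bp
  32→44: 12 bp
  44→58: 14 bp
  58→65: 7 bp
  65→75: 10 bp
  75→83: 8 bp
  83→104: 21 bp
  104→115: 11 bp
  115→126: 11 bp
  126→134: 8 bp
  134→150: 16 bp
  150→155: 5 bp
  155→165: 10 bp
  165→171: 6 bp
  171→193: 22 bp
  193→201: 8 bp
  201→212: 11 bp
  212→217: 5 bp
  217→229: 12 bp
  229→249: 20 bp
  249→258: 9 bp
  258→264: 6 bp
  264→1 (wrap): 269-264+1 = 6 bp

[5,5,6,6,6,6,7,8,8,8,9,10,10,11,11,11,12,12,14,16,20,21,22,25]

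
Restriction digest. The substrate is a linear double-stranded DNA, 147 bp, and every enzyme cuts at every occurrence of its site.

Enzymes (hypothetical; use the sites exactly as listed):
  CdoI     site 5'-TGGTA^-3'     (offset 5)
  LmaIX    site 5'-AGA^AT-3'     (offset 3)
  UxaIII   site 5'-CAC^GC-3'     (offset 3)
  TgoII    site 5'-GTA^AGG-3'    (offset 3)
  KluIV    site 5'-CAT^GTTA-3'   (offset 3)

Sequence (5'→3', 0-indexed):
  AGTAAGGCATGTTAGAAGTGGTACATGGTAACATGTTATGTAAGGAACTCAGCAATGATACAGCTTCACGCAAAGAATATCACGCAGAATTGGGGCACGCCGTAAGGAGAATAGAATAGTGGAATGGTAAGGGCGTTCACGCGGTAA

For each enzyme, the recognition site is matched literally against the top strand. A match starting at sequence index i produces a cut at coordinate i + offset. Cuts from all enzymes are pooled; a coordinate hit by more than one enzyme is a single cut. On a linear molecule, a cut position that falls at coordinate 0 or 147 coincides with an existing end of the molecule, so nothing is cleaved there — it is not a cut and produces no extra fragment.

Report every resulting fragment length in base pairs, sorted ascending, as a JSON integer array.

Per-enzyme occurrences:
  CdoI TGGTA/5: at [18, 25, 124] ⇒ [23, 30, 129]
  LmaIX AGAAT/3: at [73, 85, 107, 112] ⇒ [76, 88, 110, 115]
  UxaIII CACGC/3: at [66, 80, 95, 137] ⇒ [69, 83, 98, 140]
  TgoII GTAAGG/3: at [1, 39, 101, 126] ⇒ [4, 42, 104, 129]
  KluIV CATGTTA/3: at [7, 31] ⇒ [10, 34]

Pooled cuts: [4, 10, 23, 30, 34, 42, 69, 76, 83, 88, 98, 104, 110, 115, 129, 140]

Fragments:
  [0,4): 4 bp
  [4,10): 6 bp
  [10,23): 13 bp
  [23,30): 7 bp
  [30,34): 4 bp
  [34,42): 8 bp
  [42,69): 27 bp
  [69,76): 7 bp
  [76,83): 7 bp
  [83,88): 5 bp
  [88,98): 10 bp
  [98,104): 6 bp
  [104,110): 6 bp
  [110,115): 5 bp
  [115,129): 14 bp
  [129,140): 11 bp
  [140,147): 7 bp

[4,4,5,5,6,6,6,7,7,7,7,8,10,11,13,14,27]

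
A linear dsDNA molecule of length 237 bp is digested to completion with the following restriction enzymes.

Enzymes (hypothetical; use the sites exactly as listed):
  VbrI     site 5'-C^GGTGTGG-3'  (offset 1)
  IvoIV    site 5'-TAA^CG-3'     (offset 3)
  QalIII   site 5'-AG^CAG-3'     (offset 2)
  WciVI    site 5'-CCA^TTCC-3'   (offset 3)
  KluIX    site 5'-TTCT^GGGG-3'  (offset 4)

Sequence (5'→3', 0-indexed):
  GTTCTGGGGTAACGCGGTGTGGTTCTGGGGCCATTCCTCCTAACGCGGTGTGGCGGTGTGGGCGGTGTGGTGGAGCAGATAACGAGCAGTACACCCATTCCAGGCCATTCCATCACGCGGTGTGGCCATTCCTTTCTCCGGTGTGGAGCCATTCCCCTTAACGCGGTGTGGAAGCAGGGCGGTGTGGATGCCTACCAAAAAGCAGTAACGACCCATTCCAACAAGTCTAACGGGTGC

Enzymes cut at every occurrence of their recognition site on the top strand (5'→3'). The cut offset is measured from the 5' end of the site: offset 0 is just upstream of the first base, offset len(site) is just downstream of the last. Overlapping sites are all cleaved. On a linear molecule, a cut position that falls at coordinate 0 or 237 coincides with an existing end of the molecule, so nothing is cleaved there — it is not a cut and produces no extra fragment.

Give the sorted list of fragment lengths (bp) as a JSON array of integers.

Site scan:
  VbrI CGGTGTGG/1: at [14, 45, 53, 62, 117, 138, 163, 179] ⇒ [15, 46, 54, 63, 118, 139, 164, 180]
  IvoIV TAACG/3: at [9, 40, 79, 158, 205, 227] ⇒ [12, 43, 82, 161, 208, 230]
  QalIII AGCAG/2: at [73, 84, 172, 200] ⇒ [75, 86, 174, 202]
  WciVI CCATTCC/3: at [30, 94, 104, 125, 148, 212] ⇒ [33, 97, 107, 128, 151, 215]
  KluIX TTCTGGGG/4: at [1, 22] ⇒ [5, 26]

Pooled cuts: [5, 12, 15, 26, 33, 43, 46, 54, 63, 75, 82, 86, 97, 107, 118, 128, 139, 151, 161, 164, 174, 180, 202, 208, 215, 230]

Fragment lengths:
  [0,5): 5 bp
  [5,12): 7 bp
  [12,15): 3 bp
  [15,26): 11 bp
  [26,33): 7 bp
  [33,43): 10 bp
  [43,46): 3 bp
  [46,54): 8 bp
  [54,63): 9 bp
  [63,75): 12 bp
  [75,82): 7 bp
  [82,86): 4 bp
  [86,97): 11 bp
  [97,107): 10 bp
  [107,118): 11 bp
  [118,128): 10 bp
  [128,139): 11 bp
  [139,151): 12 bp
  [151,161): 10 bp
  [161,164): 3 bp
  [164,174): 10 bp
  [174,180): 6 bp
  [180,202): 22 bp
  [202,208): 6 bp
  [208,215): 7 bp
  [215,230): 15 bp
  [230,237): 7 bp

[3,3,3,4,5,6,6,7,7,7,7,7,8,9,10,10,10,10,10,11,11,11,11,12,12,15,22]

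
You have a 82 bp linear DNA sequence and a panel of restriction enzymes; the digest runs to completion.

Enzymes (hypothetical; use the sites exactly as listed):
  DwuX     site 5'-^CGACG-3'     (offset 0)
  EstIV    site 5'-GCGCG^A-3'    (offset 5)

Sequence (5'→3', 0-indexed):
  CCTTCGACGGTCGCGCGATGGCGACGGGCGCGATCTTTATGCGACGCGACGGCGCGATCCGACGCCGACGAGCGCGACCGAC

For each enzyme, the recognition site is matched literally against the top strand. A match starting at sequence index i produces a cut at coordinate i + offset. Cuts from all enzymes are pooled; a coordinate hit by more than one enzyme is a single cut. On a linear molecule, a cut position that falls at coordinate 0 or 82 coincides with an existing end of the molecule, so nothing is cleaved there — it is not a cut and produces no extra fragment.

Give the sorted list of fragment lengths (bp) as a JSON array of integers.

[3,4,4,5,6,6,9,10,11,11,13]

Scan for sites:
  DwuX CGACG/0: at [4, 21, 41, 46, 59, 65] ⇒ [4, 21, 41, 46, 59, 65]
  EstIV GCGCGA/5: at [12, 27, 51, 71] ⇒ [17, 32, 56, 76]

Pooled cuts: [4, 17, 21, 32, 41, 46, 56, 59, 65, 76]

Fragments:
  [0,4): 4 bp
  [4,17): 13 bp
  [17,21): 4 bp
  [21,32): 11 bp
  [32,41): 9 bp
  [41,46): 5 bp
  [46,56): 10 bp
  [56,59): 3 bp
  [59,65): 6 bp
  [65,76): 11 bp
  [76,82): 6 bp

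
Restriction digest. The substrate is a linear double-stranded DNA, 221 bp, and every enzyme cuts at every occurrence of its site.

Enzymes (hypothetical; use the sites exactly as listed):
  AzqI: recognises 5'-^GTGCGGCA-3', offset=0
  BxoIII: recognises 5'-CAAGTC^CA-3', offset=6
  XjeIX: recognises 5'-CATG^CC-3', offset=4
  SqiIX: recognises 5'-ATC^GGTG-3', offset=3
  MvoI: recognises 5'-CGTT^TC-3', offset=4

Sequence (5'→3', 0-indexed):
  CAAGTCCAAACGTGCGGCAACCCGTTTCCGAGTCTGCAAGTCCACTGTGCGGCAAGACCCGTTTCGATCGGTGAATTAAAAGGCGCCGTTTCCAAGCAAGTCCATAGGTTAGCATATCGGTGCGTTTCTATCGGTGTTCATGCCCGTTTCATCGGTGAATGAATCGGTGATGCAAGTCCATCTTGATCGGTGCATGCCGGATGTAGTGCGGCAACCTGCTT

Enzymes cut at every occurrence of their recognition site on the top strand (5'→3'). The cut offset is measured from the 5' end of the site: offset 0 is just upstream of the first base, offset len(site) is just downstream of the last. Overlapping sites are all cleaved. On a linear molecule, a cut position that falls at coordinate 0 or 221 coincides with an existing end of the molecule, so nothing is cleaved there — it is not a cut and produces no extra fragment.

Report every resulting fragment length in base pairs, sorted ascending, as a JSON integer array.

Scan for sites:
  AzqI GTGCGGCA/0: at [11, 46, 205] ⇒ [11, 46, 205]
  BxoIII CAAGTCCA/6: at [0, 36, 96, 172] ⇒ [6, 42, 102, 178]
  XjeIX CATGCC/4: at [138, 192] ⇒ [142, 196]
  SqiIX ATCGGTG/3: at [66, 115, 129, 150, 162, 185] ⇒ [69, 118, 132, 153, 165, 188]
  MvoI CGTTTC/4: at [22, 59, 86, 122, 144] ⇒ [26, 63, 90, 126, 148]

All cut coordinates (distinct, sorted): [6, 11, 26, 42, 46, 63, 69, 90, 102, 118, 126, 132, 142, 148, 153, 165, 178, 188, 196, 205]

Fragments:
  [0,6): 6 bp
  [6,11): 5 bp
  [11,26): 15 bp
  [26,42): 16 bp
  [42,46): 4 bp
  [46,63): 17 bp
  [63,69): 6 bp
  [69,90): 21 bp
  [90,102): 12 bp
  [102,118): 16 bp
  [118,126): 8 bp
  [126,132): 6 bp
  [132,142): 10 bp
  [142,148): 6 bp
  [148,153): 5 bp
  [153,165): 12 bp
  [165,178): 13 bp
  [178,188): 10 bp
  [188,196): 8 bp
  [196,205): 9 bp
  [205,221): 16 bp

[4,5,5,6,6,6,6,8,8,9,10,10,12,12,13,15,16,16,16,17,21]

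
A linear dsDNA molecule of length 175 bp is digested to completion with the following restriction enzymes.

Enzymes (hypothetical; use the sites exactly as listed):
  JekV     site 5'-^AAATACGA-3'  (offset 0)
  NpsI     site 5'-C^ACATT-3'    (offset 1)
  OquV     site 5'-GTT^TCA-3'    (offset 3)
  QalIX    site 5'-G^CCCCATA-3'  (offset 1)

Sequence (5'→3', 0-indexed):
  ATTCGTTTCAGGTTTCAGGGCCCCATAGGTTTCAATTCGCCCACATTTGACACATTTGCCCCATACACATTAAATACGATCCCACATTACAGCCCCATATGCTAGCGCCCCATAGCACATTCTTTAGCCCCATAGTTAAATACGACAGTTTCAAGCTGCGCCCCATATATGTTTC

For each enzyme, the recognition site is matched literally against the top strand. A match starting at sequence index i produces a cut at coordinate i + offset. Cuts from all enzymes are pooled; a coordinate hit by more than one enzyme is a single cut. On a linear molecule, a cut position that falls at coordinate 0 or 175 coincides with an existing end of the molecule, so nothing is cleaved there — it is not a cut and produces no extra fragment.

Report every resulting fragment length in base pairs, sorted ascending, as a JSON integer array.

[5,6,7,7,7,8,9,9,9,10,10,11,11,11,12,13,15,15]

Per-enzyme occurrences:
  JekV (AAATACGA, off=0): starts [71, 137] → cuts [71, 137]
  NpsI (CACATT, off=1): starts [41, 50, 65, 82, 115] → cuts [42, 51, 66, 83, 116]
  OquV (GTTTCA, off=3): starts [4, 11, 28, 147] → cuts [7, 14, 31, 150]
  QalIX (GCCCCATA, off=1): starts [19, 57, 91, 106, 126, 159] → cuts [20, 58, 92, 107, 127, 160]

Pooled cuts: [7, 14, 20, 31, 42, 51, 58, 66, 71, 83, 92, 107, 116, 127, 137, 150, 160]

Fragments:
  [0,7): 7 bp
  [7,14): 7 bp
  [14,20): 6 bp
  [20,31): 11 bp
  [31,42): 11 bp
  [42,51): 9 bp
  [51,58): 7 bp
  [58,66): 8 bp
  [66,71): 5 bp
  [71,83): 12 bp
  [83,92): 9 bp
  [92,107): 15 bp
  [107,116): 9 bp
  [116,127): 11 bp
  [127,137): 10 bp
  [137,150): 13 bp
  [150,160): 10 bp
  [160,175): 15 bp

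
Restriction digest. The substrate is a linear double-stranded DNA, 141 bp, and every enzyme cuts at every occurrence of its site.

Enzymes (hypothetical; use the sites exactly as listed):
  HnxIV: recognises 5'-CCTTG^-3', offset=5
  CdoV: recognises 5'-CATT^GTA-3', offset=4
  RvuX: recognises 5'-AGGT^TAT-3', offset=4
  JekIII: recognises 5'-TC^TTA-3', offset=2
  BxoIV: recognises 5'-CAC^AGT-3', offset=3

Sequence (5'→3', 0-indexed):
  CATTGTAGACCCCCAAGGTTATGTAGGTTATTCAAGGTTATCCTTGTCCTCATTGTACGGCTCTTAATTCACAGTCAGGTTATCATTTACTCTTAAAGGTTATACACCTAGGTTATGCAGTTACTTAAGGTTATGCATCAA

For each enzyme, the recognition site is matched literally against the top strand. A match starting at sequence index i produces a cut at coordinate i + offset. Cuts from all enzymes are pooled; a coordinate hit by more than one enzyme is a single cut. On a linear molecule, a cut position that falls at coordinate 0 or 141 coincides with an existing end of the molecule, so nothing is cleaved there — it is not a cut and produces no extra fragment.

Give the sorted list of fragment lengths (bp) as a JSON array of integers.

[4,8,8,8,8,9,9,9,10,10,12,13,15,18]

Per-enzyme occurrences:
  HnxIV CCTTG/5: at [41] ⇒ [46]
  CdoV CATTGTA/4: at [0, 50] ⇒ [4, 54]
  RvuX AGGTTAT/4: at [15, 24, 34, 76, 96, 109, 127] ⇒ [19, 28, 38, 80, 100, 113, 131]
  JekIII TCTTA/2: at [61, 90] ⇒ [63, 92]
  BxoIV CACAGT/3: at [69] ⇒ [72]

Pooled cuts: [4, 19, 28, 38, 46, 54, 63, 72, 80, 92, 100, 113, 131]

Fragment lengths:
  [0,4): 4 bp
  [4,19): 15 bp
  [19,28): 9 bp
  [28,38): 10 bp
  [38,46): 8 bp
  [46,54): 8 bp
  [54,63): 9 bp
  [63,72): 9 bp
  [72,80): 8 bp
  [80,92): 12 bp
  [92,100): 8 bp
  [100,113): 13 bp
  [113,131): 18 bp
  [131,141): 10 bp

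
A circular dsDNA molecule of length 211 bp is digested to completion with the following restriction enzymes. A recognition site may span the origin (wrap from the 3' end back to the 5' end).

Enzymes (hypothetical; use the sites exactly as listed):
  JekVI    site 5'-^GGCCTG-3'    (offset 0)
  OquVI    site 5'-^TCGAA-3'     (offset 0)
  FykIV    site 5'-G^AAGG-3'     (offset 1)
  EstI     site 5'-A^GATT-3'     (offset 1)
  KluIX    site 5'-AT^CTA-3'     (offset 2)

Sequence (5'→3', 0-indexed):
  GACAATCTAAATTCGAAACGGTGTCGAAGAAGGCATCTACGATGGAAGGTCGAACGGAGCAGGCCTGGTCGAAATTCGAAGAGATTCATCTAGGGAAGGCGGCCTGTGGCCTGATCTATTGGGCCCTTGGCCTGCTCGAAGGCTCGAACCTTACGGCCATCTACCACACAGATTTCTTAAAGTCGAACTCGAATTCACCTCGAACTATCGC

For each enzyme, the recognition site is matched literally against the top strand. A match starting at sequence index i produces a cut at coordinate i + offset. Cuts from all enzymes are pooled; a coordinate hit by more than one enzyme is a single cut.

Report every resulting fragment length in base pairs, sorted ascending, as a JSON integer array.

Per-enzyme occurrences:
  JekVI (GGCCTG, off=0): starts [61, 100, 107, 128] → cuts [61, 100, 107, 128]
  OquVI (TCGAA, off=0): starts [12, 23, 49, 68, 75, 135, 143, 182, 188, 199] → cuts [12, 23, 49, 68, 75, 135, 143, 182, 188, 199]
  FykIV (GAAGG, off=1): starts [28, 44, 94, 137] → cuts [29, 45, 95, 138]
  EstI (AGATT, off=1): starts [81, 169] → cuts [82, 170]
  KluIX (ATCTA, off=2): starts [4, 34, 87, 113, 158] → cuts [6, 36, 89, 115, 160]

Pooled cuts: [6, 12, 23, 29, 36, 45, 49, 61, 68, 75, 82, 89, 95, 100, 107, 115, 128, 135, 138, 143, 160, 170, 182, 188, 199]

Fragment lengths:
  6→12: 6 bp
  12→23: 11 bp
  23→29: 6 bp
  29→36: 7 bp
  36→45: 9 bp
  45→49: 4 bp
  49→61: 12 bp
  61→68: 7 bp
  68→75: 7 bp
  75→82: 7 bp
  82→89: 7 bp
  89→95: 6 bp
  95→100: 5 bp
  100→107: 7 bp
  107→115: 8 bp
  115→128: 13 bp
  128→135: 7 bp
  135→138: 3 bp
  138→143: 5 bp
  143→160: 17 bp
  160→170: 10 bp
  170→182: 12 bp
  182→188: 6 bp
  188→199: 11 bp
  199→6 (wrap): 211-199+6 = 18 bp

[3,4,5,5,6,6,6,6,7,7,7,7,7,7,7,8,9,10,11,11,12,12,13,17,18]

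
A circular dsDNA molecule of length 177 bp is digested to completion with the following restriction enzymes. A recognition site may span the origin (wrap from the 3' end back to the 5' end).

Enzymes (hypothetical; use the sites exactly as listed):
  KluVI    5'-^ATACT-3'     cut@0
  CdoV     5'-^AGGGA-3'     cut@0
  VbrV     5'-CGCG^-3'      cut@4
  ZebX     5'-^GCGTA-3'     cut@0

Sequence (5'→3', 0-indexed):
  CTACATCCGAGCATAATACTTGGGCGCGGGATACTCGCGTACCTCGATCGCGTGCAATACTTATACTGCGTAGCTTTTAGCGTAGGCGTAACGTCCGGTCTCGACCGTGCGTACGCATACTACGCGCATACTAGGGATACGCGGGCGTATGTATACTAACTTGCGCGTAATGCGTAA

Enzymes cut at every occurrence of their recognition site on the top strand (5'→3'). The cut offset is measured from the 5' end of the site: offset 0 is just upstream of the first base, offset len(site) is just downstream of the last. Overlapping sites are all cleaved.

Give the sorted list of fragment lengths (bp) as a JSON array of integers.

[1,1,2,3,3,4,4,5,5,6,6,6,8,8,10,11,12,12,13,13,21,23]

Site scan:
  KluVI ATACT/0: at [15, 30, 56, 62, 116, 127, 152] ⇒ [15, 30, 56, 62, 116, 127, 152]
  CdoV AGGGA/0: at [132] ⇒ [132]
  VbrV CGCG/4: at [24, 35, 48, 122, 139, 163] ⇒ [28, 39, 52, 126, 143, 167]
  ZebX GCGTA/0: at [36, 67, 79, 85, 108, 144, 164, 171] ⇒ [36, 67, 79, 85, 108, 144, 164, 171]

Pooled cuts: [15, 28, 30, 36, 39, 52, 56, 62, 67, 79, 85, 108, 116, 126, 127, 132, 143, 144, 152, 164, 167, 171]

Fragment lengths:
  15→28: 13 bp
  28→30: 2 bp
  30→36: 6 bp
  36→39: 3 bp
  39→52: 13 bp
  52→56: 4 bp
  56→62: 6 bp
  62→67: 5 bp
  67→79: 12 bp
  79→85: 6 bp
  85→108: 23 bp
  108→116: 8 bp
  116→126: 10 bp
  126→127: 1 bp
  127→132: 5 bp
  132→143: 11 bp
  143→144: 1 bp
  144→152: 8 bp
  152→164: 12 bp
  164→167: 3 bp
  167→171: 4 bp
  171→15 (wrap): 177-171+15 = 21 bp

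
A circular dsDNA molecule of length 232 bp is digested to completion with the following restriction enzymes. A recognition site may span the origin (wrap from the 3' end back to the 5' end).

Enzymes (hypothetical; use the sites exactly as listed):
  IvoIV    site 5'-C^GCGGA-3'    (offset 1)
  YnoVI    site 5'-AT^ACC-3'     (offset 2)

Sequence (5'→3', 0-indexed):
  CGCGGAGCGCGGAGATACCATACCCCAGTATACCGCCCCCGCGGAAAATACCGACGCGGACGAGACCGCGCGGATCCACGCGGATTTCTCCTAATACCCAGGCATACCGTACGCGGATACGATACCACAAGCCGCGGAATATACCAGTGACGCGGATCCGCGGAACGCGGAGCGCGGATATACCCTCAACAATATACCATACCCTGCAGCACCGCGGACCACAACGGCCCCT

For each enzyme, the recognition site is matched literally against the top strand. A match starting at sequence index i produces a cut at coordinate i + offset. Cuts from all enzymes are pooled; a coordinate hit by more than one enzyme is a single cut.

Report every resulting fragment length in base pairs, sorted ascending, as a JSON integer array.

[5,5,6,7,7,7,7,8,8,8,9,9,9,9,10,10,10,10,11,13,14,14,16,20]

Scan for sites:
  IvoIV (CGCGGA, off=1): starts [0, 7, 39, 54, 68, 78, 111, 132, 150, 158, 165, 172, 212] → cuts [1, 8, 40, 55, 69, 79, 112, 133, 151, 159, 166, 173, 213]
  YnoVI (ATACC, off=2): starts [14, 19, 29, 47, 93, 103, 121, 140, 179, 193, 198] → cuts [16, 21, 31, 49, 95, 105, 123, 142, 181, 195, 200]

Pooled cuts: [1, 8, 16, 21, 31, 40, 49, 55, 69, 79, 95, 105, 112, 123, 133, 142, 151, 159, 166, 173, 181, 195, 200, 213]

Fragments:
  1→8: 7 bp
  8→16: 8 bp
  16→21: 5 bp
  21→31: 10 bp
  31→40: 9 bp
  40→49: 9 bp
  49→55: 6 bp
  55→69: 14 bp
  69→79: 10 bp
  79→95: 16 bp
  95→105: 10 bp
  105→112: 7 bp
  112→123: 11 bp
  123→133: 10 bp
  133→142: 9 bp
  142→151: 9 bp
  151→159: 8 bp
  159→166: 7 bp
  166→173: 7 bp
  173→181: 8 bp
  181→195: 14 bp
  195→200: 5 bp
  200→213: 13 bp
  213→1 (wrap): 232-213+1 = 20 bp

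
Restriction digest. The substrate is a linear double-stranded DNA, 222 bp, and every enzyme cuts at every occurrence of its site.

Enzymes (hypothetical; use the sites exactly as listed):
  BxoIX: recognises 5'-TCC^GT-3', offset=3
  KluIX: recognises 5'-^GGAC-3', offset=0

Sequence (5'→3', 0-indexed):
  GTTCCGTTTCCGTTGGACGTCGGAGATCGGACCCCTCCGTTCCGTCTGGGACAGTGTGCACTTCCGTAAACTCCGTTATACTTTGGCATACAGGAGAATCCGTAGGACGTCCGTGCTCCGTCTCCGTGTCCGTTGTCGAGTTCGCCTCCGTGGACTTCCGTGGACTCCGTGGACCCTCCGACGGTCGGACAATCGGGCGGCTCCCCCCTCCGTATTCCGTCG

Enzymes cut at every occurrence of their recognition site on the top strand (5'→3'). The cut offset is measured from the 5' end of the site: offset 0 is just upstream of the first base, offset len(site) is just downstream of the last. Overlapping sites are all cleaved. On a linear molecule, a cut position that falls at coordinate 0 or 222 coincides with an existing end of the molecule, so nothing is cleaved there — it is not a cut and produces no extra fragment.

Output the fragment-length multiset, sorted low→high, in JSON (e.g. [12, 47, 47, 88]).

[2,2,2,3,3,4,5,5,5,6,6,6,7,7,7,8,8,9,10,14,16,17,18,25,27]

Scan for sites:
  BxoIX (TCCGT, off=3): starts [2, 8, 35, 40, 62, 71, 98, 109, 116, 122, 128, 146, 156, 165, 208, 215] → cuts [5, 11, 38, 43, 65, 74, 101, 112, 119, 125, 131, 149, 159, 168, 211, 218]
  KluIX (GGAC, off=0): starts [14, 28, 48, 104, 151, 161, 170, 186] → cuts [14, 28, 48, 104, 151, 161, 170, 186]

Pooled cuts: [5, 11, 14, 28, 38, 43, 48, 65, 74, 101, 104, 112, 119, 125, 131, 149, 151, 159, 161, 168, 170, 186, 211, 218]

Fragment lengths:
  [0,5): 5 bp
  [5,11): 6 bp
  [11,14): 3 bp
  [14,28): 14 bp
  [28,38): 10 bp
  [38,43): 5 bp
  [43,48): 5 bp
  [48,65): 17 bp
  [65,74): 9 bp
  [74,101): 27 bp
  [101,104): 3 bp
  [104,112): 8 bp
  [112,119): 7 bp
  [119,125): 6 bp
  [125,131): 6 bp
  [131,149): 18 bp
  [149,151): 2 bp
  [151,159): 8 bp
  [159,161): 2 bp
  [161,168): 7 bp
  [168,170): 2 bp
  [170,186): 16 bp
  [186,211): 25 bp
  [211,218): 7 bp
  [218,222): 4 bp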